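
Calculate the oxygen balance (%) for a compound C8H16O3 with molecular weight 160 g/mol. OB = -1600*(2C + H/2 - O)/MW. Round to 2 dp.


OB = -1600 * (2C + H/2 - O) / MW
Inner = 2*8 + 16/2 - 3 = 21.00
OB = -1600 * 21.00 / 160 = -210.00%


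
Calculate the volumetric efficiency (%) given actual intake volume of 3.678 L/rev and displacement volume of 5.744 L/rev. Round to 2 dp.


eta_v = (V_actual / V_disp) * 100
Ratio = 3.678 / 5.744 = 0.6403
eta_v = 0.6403 * 100 = 64.03%


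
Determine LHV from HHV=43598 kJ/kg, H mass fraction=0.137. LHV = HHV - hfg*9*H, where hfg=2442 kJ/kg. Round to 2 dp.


LHV = HHV - hfg * 9 * H
Water correction = 2442 * 9 * 0.137 = 3010.986 kJ/kg
LHV = 43598 - 3010.986 = 40587.01 kJ/kg


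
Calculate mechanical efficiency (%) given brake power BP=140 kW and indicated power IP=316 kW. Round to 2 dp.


eta_mech = (BP / IP) * 100
Ratio = 140 / 316 = 0.4430
eta_mech = 0.4430 * 100 = 44.30%


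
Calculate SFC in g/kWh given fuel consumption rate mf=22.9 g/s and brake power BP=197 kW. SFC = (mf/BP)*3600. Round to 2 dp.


SFC = (mf / BP) * 3600
Rate = 22.9 / 197 = 0.116244 g/(s*kW)
SFC = 0.116244 * 3600 = 418.48 g/kWh


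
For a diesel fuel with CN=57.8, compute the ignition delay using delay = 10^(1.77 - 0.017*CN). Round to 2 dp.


delay = 10^(1.77 - 0.017*CN)
Exponent = 1.77 - 0.017*57.8 = 0.7874
delay = 10^0.7874 = 6.13 ms


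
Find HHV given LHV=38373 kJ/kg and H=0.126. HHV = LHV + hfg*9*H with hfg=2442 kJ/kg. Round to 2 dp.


HHV = LHV + hfg * 9 * H
Water addition = 2442 * 9 * 0.126 = 2769.228 kJ/kg
HHV = 38373 + 2769.228 = 41142.23 kJ/kg


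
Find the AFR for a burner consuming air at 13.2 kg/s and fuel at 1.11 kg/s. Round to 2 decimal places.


AFR = m_air / m_fuel
AFR = 13.2 / 1.11 = 11.89


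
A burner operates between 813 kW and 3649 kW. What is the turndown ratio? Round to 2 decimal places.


TDR = Q_max / Q_min
TDR = 3649 / 813 = 4.49


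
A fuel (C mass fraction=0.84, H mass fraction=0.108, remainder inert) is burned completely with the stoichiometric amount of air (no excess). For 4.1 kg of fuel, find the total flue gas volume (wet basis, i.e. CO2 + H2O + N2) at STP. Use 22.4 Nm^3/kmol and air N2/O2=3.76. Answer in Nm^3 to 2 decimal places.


Per kg fuel: CO2 = (C/12 kmol)*22.4 = (0.84/12)*22.4 = 1.56800 Nm^3
Per kg fuel: H2O = (H/2 kmol)*22.4 = (0.108/2)*22.4 = 1.20960 Nm^3
O2 needed per kg fuel = C/12 + H/4 = 0.84/12 + 0.108/4 = 0.09700000 kmol
Per kg fuel: N2 = O2*3.76*22.4 = 0.09700000*3.76*22.4 = 8.16973 Nm^3
Total per kg = 1.56800 + 1.20960 + 8.16973 = 10.94733 Nm^3
Total = 10.94733 * 4.1 = 44.88 Nm^3


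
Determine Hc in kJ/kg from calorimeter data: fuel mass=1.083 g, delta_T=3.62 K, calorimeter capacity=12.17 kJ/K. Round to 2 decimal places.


Hc = C_cal * delta_T / m_fuel
Q_released = 12.17 * 3.62 = 44.0554 kJ
m_fuel = 1.083 g = 1.083/1000 kg = 0.001083 kg
Hc = 44.0554 / 0.001083 = 40679.04 kJ/kg


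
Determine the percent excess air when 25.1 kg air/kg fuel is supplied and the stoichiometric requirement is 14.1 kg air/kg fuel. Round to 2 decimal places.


Excess air = actual - stoichiometric = 25.1 - 14.1 = 11.00 kg/kg fuel
Excess air % = (excess / stoich) * 100 = (11.00 / 14.1) * 100 = 78.01%


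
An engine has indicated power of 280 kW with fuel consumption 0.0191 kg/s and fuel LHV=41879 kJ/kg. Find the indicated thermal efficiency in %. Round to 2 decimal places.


eta_ith = (IP / (mf * LHV)) * 100
Denominator = 0.0191 * 41879 = 799.8889 kW
eta_ith = (280 / 799.8889) * 100 = 35.00%


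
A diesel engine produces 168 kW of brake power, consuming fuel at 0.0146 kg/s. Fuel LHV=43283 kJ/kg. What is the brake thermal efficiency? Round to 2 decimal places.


eta_BTE = (BP / (mf * LHV)) * 100
Denominator = 0.0146 * 43283 = 631.9318 kW
eta_BTE = (168 / 631.9318) * 100 = 26.59%


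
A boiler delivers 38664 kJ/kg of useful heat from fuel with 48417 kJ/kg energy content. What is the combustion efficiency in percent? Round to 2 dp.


Efficiency = (Q_useful / Q_fuel) * 100
Efficiency = (38664 / 48417) * 100
Efficiency = 0.7986 * 100 = 79.86%


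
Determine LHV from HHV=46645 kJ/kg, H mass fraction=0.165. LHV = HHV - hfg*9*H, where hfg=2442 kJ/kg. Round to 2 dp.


LHV = HHV - hfg * 9 * H
Water correction = 2442 * 9 * 0.165 = 3626.370 kJ/kg
LHV = 46645 - 3626.370 = 43018.63 kJ/kg


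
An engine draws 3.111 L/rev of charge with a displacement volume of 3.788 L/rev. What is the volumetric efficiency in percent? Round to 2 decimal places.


eta_v = (V_actual / V_disp) * 100
Ratio = 3.111 / 3.788 = 0.8213
eta_v = 0.8213 * 100 = 82.13%


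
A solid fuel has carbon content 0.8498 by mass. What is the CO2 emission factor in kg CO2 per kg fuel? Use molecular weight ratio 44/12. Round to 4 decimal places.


EF = C_frac * (M_CO2 / M_C)
EF = 0.8498 * (44/12)
EF = 0.8498 * 3.666667 = 3.1159 kg_CO2/kg_fuel


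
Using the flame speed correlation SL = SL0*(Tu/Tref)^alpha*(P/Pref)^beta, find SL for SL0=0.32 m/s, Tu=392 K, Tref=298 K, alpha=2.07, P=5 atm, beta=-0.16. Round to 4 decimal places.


SL = SL0 * (Tu/Tref)^alpha * (P/Pref)^beta
T ratio = 392/298 = 1.31543624
(T ratio)^alpha = 1.31543624^2.07 = 1.763902
(P/Pref)^beta = 5^(-0.16) = 0.772974
SL = 0.32 * 1.763902 * 0.772974 = 0.4363 m/s


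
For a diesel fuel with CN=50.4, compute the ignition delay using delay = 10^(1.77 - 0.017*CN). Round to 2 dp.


delay = 10^(1.77 - 0.017*CN)
Exponent = 1.77 - 0.017*50.4 = 0.9132
delay = 10^0.9132 = 8.19 ms


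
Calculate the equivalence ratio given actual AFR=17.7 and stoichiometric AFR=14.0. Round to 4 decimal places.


phi = AFR_stoich / AFR_actual
phi = 14.0 / 17.7 = 0.7910


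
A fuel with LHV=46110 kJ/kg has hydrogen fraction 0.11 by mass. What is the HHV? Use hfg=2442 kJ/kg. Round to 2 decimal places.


HHV = LHV + hfg * 9 * H
Water addition = 2442 * 9 * 0.11 = 2417.580 kJ/kg
HHV = 46110 + 2417.580 = 48527.58 kJ/kg


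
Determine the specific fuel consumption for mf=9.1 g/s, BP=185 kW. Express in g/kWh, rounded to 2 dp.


SFC = (mf / BP) * 3600
Rate = 9.1 / 185 = 0.049189 g/(s*kW)
SFC = 0.049189 * 3600 = 177.08 g/kWh


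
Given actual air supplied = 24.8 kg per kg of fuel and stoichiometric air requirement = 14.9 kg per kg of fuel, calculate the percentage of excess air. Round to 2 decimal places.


Excess air = actual - stoichiometric = 24.8 - 14.9 = 9.90 kg/kg fuel
Excess air % = (excess / stoich) * 100 = (9.90 / 14.9) * 100 = 66.44%


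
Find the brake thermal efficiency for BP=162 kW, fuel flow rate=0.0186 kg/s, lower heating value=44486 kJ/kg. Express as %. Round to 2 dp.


eta_BTE = (BP / (mf * LHV)) * 100
Denominator = 0.0186 * 44486 = 827.4396 kW
eta_BTE = (162 / 827.4396) * 100 = 19.58%


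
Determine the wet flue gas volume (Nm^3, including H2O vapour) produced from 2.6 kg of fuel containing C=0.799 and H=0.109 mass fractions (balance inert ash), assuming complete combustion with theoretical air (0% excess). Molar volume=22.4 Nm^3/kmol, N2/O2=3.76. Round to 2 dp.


Per kg fuel: CO2 = (C/12 kmol)*22.4 = (0.799/12)*22.4 = 1.49147 Nm^3
Per kg fuel: H2O = (H/2 kmol)*22.4 = (0.109/2)*22.4 = 1.22080 Nm^3
O2 needed per kg fuel = C/12 + H/4 = 0.799/12 + 0.109/4 = 0.09383333 kmol
Per kg fuel: N2 = O2*3.76*22.4 = 0.09383333*3.76*22.4 = 7.90302 Nm^3
Total per kg = 1.49147 + 1.22080 + 7.90302 = 10.61529 Nm^3
Total = 10.61529 * 2.6 = 27.60 Nm^3


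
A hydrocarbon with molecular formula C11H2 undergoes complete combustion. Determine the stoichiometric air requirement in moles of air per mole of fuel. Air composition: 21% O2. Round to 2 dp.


Balanced combustion: C11H2 + 11.5 O2 -> 11 CO2 + 1 H2O
O2 needed = C + H/4 = 11 + 2/4 = 11.50 moles
Air moles = O2 / 0.21 = 11.50 / 0.21 = 54.76 moles air


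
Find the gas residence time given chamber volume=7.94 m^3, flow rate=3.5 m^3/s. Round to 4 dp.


tau = V / Q_flow
tau = 7.94 / 3.5 = 2.2686 s


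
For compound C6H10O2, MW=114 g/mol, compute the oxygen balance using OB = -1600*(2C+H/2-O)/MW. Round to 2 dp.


OB = -1600 * (2C + H/2 - O) / MW
Inner = 2*6 + 10/2 - 2 = 15.00
OB = -1600 * 15.00 / 114 = -210.53%


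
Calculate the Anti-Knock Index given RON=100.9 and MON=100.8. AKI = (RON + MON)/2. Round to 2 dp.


AKI = (RON + MON) / 2
AKI = (100.9 + 100.8) / 2
AKI = 201.7 / 2 = 100.85


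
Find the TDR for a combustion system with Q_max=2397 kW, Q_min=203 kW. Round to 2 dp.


TDR = Q_max / Q_min
TDR = 2397 / 203 = 11.81


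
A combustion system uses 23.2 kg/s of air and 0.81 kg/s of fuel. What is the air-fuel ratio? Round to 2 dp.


AFR = m_air / m_fuel
AFR = 23.2 / 0.81 = 28.64


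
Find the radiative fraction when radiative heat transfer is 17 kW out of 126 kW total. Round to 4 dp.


f_rad = Q_rad / Q_total
f_rad = 17 / 126 = 0.1349


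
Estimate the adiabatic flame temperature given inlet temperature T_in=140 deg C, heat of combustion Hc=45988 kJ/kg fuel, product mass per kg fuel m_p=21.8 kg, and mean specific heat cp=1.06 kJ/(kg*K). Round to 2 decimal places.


T_ad = T_in + Hc / (m_p * cp)
Denominator = 21.8 * 1.06 = 23.1080
Temperature rise = 45988 / 23.1080 = 1990.13 K
T_ad = 140 + 1990.13 = 2130.13 deg C


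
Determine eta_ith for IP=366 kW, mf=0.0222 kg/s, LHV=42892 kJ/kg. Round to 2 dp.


eta_ith = (IP / (mf * LHV)) * 100
Denominator = 0.0222 * 42892 = 952.2024 kW
eta_ith = (366 / 952.2024) * 100 = 38.44%


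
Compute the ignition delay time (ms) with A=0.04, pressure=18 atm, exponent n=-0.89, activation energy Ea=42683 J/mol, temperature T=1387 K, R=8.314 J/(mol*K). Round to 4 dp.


tau = A * P^n * exp(Ea/(R*T))
P^n = 18^(-0.89) = 0.07634972
Ea/(R*T) = 42683/(8.314*1387) = 3.701421
exp(Ea/(R*T)) = 40.504811
tau = 0.04 * 0.07634972 * 40.504811 = 0.1237 ms


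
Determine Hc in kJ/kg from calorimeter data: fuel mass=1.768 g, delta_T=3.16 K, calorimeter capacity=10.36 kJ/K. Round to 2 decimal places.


Hc = C_cal * delta_T / m_fuel
Q_released = 10.36 * 3.16 = 32.7376 kJ
m_fuel = 1.768 g = 1.768/1000 kg = 0.001768 kg
Hc = 32.7376 / 0.001768 = 18516.74 kJ/kg


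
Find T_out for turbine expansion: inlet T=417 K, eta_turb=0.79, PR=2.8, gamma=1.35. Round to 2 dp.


T_out = T_in * (1 - eta * (1 - PR^(-(gamma-1)/gamma)))
Exponent = -(1.35-1)/1.35 = -0.25925926
PR^exp = 2.8^(-0.25925926) = 0.76572026
Factor = 1 - 0.79*(1 - 0.76572026) = 0.81491901
T_out = 417 * 0.81491901 = 339.82 K


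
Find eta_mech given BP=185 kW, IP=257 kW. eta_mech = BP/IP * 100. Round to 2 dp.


eta_mech = (BP / IP) * 100
Ratio = 185 / 257 = 0.7198
eta_mech = 0.7198 * 100 = 71.98%


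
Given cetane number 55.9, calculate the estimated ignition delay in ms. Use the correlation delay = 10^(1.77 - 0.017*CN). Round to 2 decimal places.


delay = 10^(1.77 - 0.017*CN)
Exponent = 1.77 - 0.017*55.9 = 0.8197
delay = 10^0.8197 = 6.60 ms


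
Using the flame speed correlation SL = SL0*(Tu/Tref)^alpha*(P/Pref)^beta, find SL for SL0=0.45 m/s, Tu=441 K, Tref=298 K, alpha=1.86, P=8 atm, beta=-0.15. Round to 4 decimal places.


SL = SL0 * (Tu/Tref)^alpha * (P/Pref)^beta
T ratio = 441/298 = 1.47986577
(T ratio)^alpha = 1.47986577^1.86 = 2.073068
(P/Pref)^beta = 8^(-0.15) = 0.732043
SL = 0.45 * 2.073068 * 0.732043 = 0.6829 m/s


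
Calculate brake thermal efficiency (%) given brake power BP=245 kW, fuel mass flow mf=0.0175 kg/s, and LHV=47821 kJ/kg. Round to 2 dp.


eta_BTE = (BP / (mf * LHV)) * 100
Denominator = 0.0175 * 47821 = 836.8675 kW
eta_BTE = (245 / 836.8675) * 100 = 29.28%


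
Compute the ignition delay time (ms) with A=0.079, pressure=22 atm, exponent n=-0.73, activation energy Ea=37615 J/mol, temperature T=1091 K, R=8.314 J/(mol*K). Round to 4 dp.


tau = A * P^n * exp(Ea/(R*T))
P^n = 22^(-0.73) = 0.10472044
Ea/(R*T) = 37615/(8.314*1091) = 4.146926
exp(Ea/(R*T)) = 63.239309
tau = 0.079 * 0.10472044 * 63.239309 = 0.5232 ms


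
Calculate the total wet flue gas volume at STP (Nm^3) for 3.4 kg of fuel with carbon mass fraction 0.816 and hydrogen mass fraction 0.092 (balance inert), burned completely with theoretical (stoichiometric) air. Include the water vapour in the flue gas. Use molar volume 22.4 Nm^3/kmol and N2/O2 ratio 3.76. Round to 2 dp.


Per kg fuel: CO2 = (C/12 kmol)*22.4 = (0.816/12)*22.4 = 1.52320 Nm^3
Per kg fuel: H2O = (H/2 kmol)*22.4 = (0.092/2)*22.4 = 1.03040 Nm^3
O2 needed per kg fuel = C/12 + H/4 = 0.816/12 + 0.092/4 = 0.09100000 kmol
Per kg fuel: N2 = O2*3.76*22.4 = 0.09100000*3.76*22.4 = 7.66438 Nm^3
Total per kg = 1.52320 + 1.03040 + 7.66438 = 10.21798 Nm^3
Total = 10.21798 * 3.4 = 34.74 Nm^3


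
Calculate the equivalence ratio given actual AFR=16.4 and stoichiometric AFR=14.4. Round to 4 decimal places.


phi = AFR_stoich / AFR_actual
phi = 14.4 / 16.4 = 0.8780


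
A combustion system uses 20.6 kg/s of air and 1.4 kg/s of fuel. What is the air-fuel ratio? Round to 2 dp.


AFR = m_air / m_fuel
AFR = 20.6 / 1.4 = 14.71


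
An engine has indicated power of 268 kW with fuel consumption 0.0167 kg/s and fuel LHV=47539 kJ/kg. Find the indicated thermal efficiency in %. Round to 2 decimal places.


eta_ith = (IP / (mf * LHV)) * 100
Denominator = 0.0167 * 47539 = 793.9013 kW
eta_ith = (268 / 793.9013) * 100 = 33.76%


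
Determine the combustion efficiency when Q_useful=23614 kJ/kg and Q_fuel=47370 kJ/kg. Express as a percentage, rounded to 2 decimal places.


Efficiency = (Q_useful / Q_fuel) * 100
Efficiency = (23614 / 47370) * 100
Efficiency = 0.4985 * 100 = 49.85%


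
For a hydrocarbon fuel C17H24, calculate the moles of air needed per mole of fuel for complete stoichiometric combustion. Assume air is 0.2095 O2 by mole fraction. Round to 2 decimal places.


Balanced combustion: C17H24 + 23 O2 -> 17 CO2 + 12 H2O
O2 needed = C + H/4 = 17 + 24/4 = 23.00 moles
Air moles = O2 / 0.2095 = 23.00 / 0.2095 = 109.79 moles air


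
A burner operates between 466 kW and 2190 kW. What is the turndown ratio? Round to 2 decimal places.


TDR = Q_max / Q_min
TDR = 2190 / 466 = 4.70


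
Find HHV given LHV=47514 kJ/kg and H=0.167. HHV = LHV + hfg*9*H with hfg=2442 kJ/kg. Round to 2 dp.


HHV = LHV + hfg * 9 * H
Water addition = 2442 * 9 * 0.167 = 3670.326 kJ/kg
HHV = 47514 + 3670.326 = 51184.33 kJ/kg


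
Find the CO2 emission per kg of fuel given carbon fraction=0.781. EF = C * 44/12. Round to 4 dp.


EF = C_frac * (M_CO2 / M_C)
EF = 0.781 * (44/12)
EF = 0.781 * 3.666667 = 2.8637 kg_CO2/kg_fuel


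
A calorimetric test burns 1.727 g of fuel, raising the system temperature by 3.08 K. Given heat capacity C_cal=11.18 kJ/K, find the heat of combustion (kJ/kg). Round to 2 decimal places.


Hc = C_cal * delta_T / m_fuel
Q_released = 11.18 * 3.08 = 34.4344 kJ
m_fuel = 1.727 g = 1.727/1000 kg = 0.001727 kg
Hc = 34.4344 / 0.001727 = 19938.85 kJ/kg


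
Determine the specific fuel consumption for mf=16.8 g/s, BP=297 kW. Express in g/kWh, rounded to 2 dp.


SFC = (mf / BP) * 3600
Rate = 16.8 / 297 = 0.056566 g/(s*kW)
SFC = 0.056566 * 3600 = 203.64 g/kWh


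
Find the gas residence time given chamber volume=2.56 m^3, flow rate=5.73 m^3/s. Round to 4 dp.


tau = V / Q_flow
tau = 2.56 / 5.73 = 0.4468 s


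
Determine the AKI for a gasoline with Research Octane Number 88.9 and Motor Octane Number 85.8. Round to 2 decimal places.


AKI = (RON + MON) / 2
AKI = (88.9 + 85.8) / 2
AKI = 174.7 / 2 = 87.35


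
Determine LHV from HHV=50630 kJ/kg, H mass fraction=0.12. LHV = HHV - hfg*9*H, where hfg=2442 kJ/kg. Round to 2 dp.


LHV = HHV - hfg * 9 * H
Water correction = 2442 * 9 * 0.12 = 2637.360 kJ/kg
LHV = 50630 - 2637.360 = 47992.64 kJ/kg


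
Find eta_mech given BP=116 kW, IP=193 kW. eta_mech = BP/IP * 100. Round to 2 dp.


eta_mech = (BP / IP) * 100
Ratio = 116 / 193 = 0.6010
eta_mech = 0.6010 * 100 = 60.10%


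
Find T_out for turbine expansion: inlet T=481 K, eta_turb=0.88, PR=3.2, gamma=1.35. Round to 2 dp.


T_out = T_in * (1 - eta * (1 - PR^(-(gamma-1)/gamma)))
Exponent = -(1.35-1)/1.35 = -0.25925926
PR^exp = 3.2^(-0.25925926) = 0.73966521
Factor = 1 - 0.88*(1 - 0.73966521) = 0.77090538
T_out = 481 * 0.77090538 = 370.81 K


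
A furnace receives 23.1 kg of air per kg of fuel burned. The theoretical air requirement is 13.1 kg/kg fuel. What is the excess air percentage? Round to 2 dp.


Excess air = actual - stoichiometric = 23.1 - 13.1 = 10.00 kg/kg fuel
Excess air % = (excess / stoich) * 100 = (10.00 / 13.1) * 100 = 76.34%


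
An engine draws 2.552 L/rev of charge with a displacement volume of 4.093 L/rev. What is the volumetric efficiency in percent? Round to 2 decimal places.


eta_v = (V_actual / V_disp) * 100
Ratio = 2.552 / 4.093 = 0.6235
eta_v = 0.6235 * 100 = 62.35%


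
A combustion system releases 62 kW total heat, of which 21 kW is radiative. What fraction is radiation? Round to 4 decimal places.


f_rad = Q_rad / Q_total
f_rad = 21 / 62 = 0.3387


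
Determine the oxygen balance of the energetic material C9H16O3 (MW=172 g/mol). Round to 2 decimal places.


OB = -1600 * (2C + H/2 - O) / MW
Inner = 2*9 + 16/2 - 3 = 23.00
OB = -1600 * 23.00 / 172 = -213.95%


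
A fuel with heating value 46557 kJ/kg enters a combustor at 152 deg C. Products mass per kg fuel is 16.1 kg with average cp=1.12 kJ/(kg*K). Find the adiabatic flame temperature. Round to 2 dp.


T_ad = T_in + Hc / (m_p * cp)
Denominator = 16.1 * 1.12 = 18.0320
Temperature rise = 46557 / 18.0320 = 2581.91 K
T_ad = 152 + 2581.91 = 2733.91 deg C


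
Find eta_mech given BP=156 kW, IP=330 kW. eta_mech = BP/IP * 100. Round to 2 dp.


eta_mech = (BP / IP) * 100
Ratio = 156 / 330 = 0.4727
eta_mech = 0.4727 * 100 = 47.27%


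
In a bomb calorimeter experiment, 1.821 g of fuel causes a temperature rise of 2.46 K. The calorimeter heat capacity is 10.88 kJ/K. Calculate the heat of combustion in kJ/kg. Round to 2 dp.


Hc = C_cal * delta_T / m_fuel
Q_released = 10.88 * 2.46 = 26.7648 kJ
m_fuel = 1.821 g = 1.821/1000 kg = 0.001821 kg
Hc = 26.7648 / 0.001821 = 14697.86 kJ/kg


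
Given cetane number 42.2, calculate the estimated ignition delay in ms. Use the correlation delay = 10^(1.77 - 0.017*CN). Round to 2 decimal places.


delay = 10^(1.77 - 0.017*CN)
Exponent = 1.77 - 0.017*42.2 = 1.0526
delay = 10^1.0526 = 11.29 ms


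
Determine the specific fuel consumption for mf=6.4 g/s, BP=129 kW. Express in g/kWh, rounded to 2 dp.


SFC = (mf / BP) * 3600
Rate = 6.4 / 129 = 0.049612 g/(s*kW)
SFC = 0.049612 * 3600 = 178.60 g/kWh


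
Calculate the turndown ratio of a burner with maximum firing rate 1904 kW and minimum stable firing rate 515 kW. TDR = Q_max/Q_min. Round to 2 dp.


TDR = Q_max / Q_min
TDR = 1904 / 515 = 3.70


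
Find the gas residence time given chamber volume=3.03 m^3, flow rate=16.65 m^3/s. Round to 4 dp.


tau = V / Q_flow
tau = 3.03 / 16.65 = 0.1820 s


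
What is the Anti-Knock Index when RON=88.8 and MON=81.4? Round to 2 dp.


AKI = (RON + MON) / 2
AKI = (88.8 + 81.4) / 2
AKI = 170.2 / 2 = 85.10


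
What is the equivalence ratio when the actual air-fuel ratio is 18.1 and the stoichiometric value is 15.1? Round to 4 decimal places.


phi = AFR_stoich / AFR_actual
phi = 15.1 / 18.1 = 0.8343


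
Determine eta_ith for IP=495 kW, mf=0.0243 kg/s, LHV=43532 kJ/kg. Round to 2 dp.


eta_ith = (IP / (mf * LHV)) * 100
Denominator = 0.0243 * 43532 = 1057.8276 kW
eta_ith = (495 / 1057.8276) * 100 = 46.79%


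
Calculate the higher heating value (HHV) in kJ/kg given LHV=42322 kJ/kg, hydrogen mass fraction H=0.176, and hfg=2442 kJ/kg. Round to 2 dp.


HHV = LHV + hfg * 9 * H
Water addition = 2442 * 9 * 0.176 = 3868.128 kJ/kg
HHV = 42322 + 3868.128 = 46190.13 kJ/kg


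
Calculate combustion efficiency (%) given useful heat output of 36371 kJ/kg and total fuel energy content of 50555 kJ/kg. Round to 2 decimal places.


Efficiency = (Q_useful / Q_fuel) * 100
Efficiency = (36371 / 50555) * 100
Efficiency = 0.7194 * 100 = 71.94%


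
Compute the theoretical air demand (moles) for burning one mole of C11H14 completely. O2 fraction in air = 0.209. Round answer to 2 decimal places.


Balanced combustion: C11H14 + 14.5 O2 -> 11 CO2 + 7 H2O
O2 needed = C + H/4 = 11 + 14/4 = 14.50 moles
Air moles = O2 / 0.209 = 14.50 / 0.209 = 69.38 moles air


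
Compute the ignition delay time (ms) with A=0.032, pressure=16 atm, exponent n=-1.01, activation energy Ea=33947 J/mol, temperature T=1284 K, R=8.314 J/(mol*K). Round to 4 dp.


tau = A * P^n * exp(Ea/(R*T))
P^n = 16^(-1.01) = 0.06079093
Ea/(R*T) = 33947/(8.314*1284) = 3.179994
exp(Ea/(R*T)) = 24.046619
tau = 0.032 * 0.06079093 * 24.046619 = 0.0468 ms


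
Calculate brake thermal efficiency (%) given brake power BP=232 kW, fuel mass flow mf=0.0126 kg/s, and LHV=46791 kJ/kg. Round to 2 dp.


eta_BTE = (BP / (mf * LHV)) * 100
Denominator = 0.0126 * 46791 = 589.5666 kW
eta_BTE = (232 / 589.5666) * 100 = 39.35%


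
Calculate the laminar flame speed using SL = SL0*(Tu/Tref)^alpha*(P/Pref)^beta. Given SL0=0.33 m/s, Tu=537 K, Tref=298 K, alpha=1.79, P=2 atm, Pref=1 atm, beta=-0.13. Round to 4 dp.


SL = SL0 * (Tu/Tref)^alpha * (P/Pref)^beta
T ratio = 537/298 = 1.80201342
(T ratio)^alpha = 1.80201342^1.79 = 2.869504
(P/Pref)^beta = 2^(-0.13) = 0.913831
SL = 0.33 * 2.869504 * 0.913831 = 0.8653 m/s


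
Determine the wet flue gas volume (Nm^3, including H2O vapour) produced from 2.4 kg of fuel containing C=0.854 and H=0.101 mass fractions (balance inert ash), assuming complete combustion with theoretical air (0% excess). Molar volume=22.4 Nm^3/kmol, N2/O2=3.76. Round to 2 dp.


Per kg fuel: CO2 = (C/12 kmol)*22.4 = (0.854/12)*22.4 = 1.59413 Nm^3
Per kg fuel: H2O = (H/2 kmol)*22.4 = (0.101/2)*22.4 = 1.13120 Nm^3
O2 needed per kg fuel = C/12 + H/4 = 0.854/12 + 0.101/4 = 0.09641667 kmol
Per kg fuel: N2 = O2*3.76*22.4 = 0.09641667*3.76*22.4 = 8.12060 Nm^3
Total per kg = 1.59413 + 1.13120 + 8.12060 = 10.84593 Nm^3
Total = 10.84593 * 2.4 = 26.03 Nm^3


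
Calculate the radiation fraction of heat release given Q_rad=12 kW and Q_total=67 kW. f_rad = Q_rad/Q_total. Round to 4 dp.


f_rad = Q_rad / Q_total
f_rad = 12 / 67 = 0.1791


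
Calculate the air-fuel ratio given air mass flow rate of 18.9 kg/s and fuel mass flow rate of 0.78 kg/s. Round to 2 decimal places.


AFR = m_air / m_fuel
AFR = 18.9 / 0.78 = 24.23


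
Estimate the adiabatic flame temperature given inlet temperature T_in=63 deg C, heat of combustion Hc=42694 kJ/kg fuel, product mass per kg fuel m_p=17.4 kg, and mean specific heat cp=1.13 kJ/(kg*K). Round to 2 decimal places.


T_ad = T_in + Hc / (m_p * cp)
Denominator = 17.4 * 1.13 = 19.6620
Temperature rise = 42694 / 19.6620 = 2171.40 K
T_ad = 63 + 2171.40 = 2234.40 deg C


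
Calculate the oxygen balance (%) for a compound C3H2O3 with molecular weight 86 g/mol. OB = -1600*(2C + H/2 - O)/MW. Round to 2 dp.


OB = -1600 * (2C + H/2 - O) / MW
Inner = 2*3 + 2/2 - 3 = 4.00
OB = -1600 * 4.00 / 86 = -74.42%


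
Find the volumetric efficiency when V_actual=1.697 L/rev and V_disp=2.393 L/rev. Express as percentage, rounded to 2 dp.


eta_v = (V_actual / V_disp) * 100
Ratio = 1.697 / 2.393 = 0.7092
eta_v = 0.7092 * 100 = 70.92%


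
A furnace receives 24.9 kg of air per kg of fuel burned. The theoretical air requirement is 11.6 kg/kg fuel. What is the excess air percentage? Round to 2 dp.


Excess air = actual - stoichiometric = 24.9 - 11.6 = 13.30 kg/kg fuel
Excess air % = (excess / stoich) * 100 = (13.30 / 11.6) * 100 = 114.66%


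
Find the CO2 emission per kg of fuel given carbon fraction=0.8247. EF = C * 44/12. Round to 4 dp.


EF = C_frac * (M_CO2 / M_C)
EF = 0.8247 * (44/12)
EF = 0.8247 * 3.666667 = 3.0239 kg_CO2/kg_fuel


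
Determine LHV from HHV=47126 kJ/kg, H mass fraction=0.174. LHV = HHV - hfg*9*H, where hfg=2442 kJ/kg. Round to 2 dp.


LHV = HHV - hfg * 9 * H
Water correction = 2442 * 9 * 0.174 = 3824.172 kJ/kg
LHV = 47126 - 3824.172 = 43301.83 kJ/kg


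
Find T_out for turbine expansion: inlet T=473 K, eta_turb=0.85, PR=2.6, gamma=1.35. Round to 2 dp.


T_out = T_in * (1 - eta * (1 - PR^(-(gamma-1)/gamma)))
Exponent = -(1.35-1)/1.35 = -0.25925926
PR^exp = 2.6^(-0.25925926) = 0.78057442
Factor = 1 - 0.85*(1 - 0.78057442) = 0.81348826
T_out = 473 * 0.81348826 = 384.78 K


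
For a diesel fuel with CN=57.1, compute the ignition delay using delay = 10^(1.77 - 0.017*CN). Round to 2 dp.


delay = 10^(1.77 - 0.017*CN)
Exponent = 1.77 - 0.017*57.1 = 0.7993
delay = 10^0.7993 = 6.30 ms


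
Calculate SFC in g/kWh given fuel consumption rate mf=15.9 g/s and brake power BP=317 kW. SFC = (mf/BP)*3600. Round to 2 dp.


SFC = (mf / BP) * 3600
Rate = 15.9 / 317 = 0.050158 g/(s*kW)
SFC = 0.050158 * 3600 = 180.57 g/kWh


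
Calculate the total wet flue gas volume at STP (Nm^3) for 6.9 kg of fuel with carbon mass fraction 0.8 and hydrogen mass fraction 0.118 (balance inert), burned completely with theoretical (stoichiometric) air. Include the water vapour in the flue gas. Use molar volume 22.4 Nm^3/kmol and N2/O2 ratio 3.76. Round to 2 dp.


Per kg fuel: CO2 = (C/12 kmol)*22.4 = (0.8/12)*22.4 = 1.49333 Nm^3
Per kg fuel: H2O = (H/2 kmol)*22.4 = (0.118/2)*22.4 = 1.32160 Nm^3
O2 needed per kg fuel = C/12 + H/4 = 0.8/12 + 0.118/4 = 0.09616667 kmol
Per kg fuel: N2 = O2*3.76*22.4 = 0.09616667*3.76*22.4 = 8.09954 Nm^3
Total per kg = 1.49333 + 1.32160 + 8.09954 = 10.91447 Nm^3
Total = 10.91447 * 6.9 = 75.31 Nm^3


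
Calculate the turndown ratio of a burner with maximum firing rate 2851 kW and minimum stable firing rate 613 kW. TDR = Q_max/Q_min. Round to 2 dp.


TDR = Q_max / Q_min
TDR = 2851 / 613 = 4.65


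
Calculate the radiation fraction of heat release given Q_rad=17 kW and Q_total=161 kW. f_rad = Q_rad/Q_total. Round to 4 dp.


f_rad = Q_rad / Q_total
f_rad = 17 / 161 = 0.1056


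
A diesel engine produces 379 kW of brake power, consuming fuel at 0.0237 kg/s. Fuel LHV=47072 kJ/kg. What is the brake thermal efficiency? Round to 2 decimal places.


eta_BTE = (BP / (mf * LHV)) * 100
Denominator = 0.0237 * 47072 = 1115.6064 kW
eta_BTE = (379 / 1115.6064) * 100 = 33.97%


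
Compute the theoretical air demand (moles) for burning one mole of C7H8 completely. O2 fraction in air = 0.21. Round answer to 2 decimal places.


Balanced combustion: C7H8 + 9 O2 -> 7 CO2 + 4 H2O
O2 needed = C + H/4 = 7 + 8/4 = 9.00 moles
Air moles = O2 / 0.21 = 9.00 / 0.21 = 42.86 moles air


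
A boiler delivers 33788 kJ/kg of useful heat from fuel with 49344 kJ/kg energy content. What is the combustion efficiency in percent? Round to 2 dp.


Efficiency = (Q_useful / Q_fuel) * 100
Efficiency = (33788 / 49344) * 100
Efficiency = 0.6847 * 100 = 68.47%


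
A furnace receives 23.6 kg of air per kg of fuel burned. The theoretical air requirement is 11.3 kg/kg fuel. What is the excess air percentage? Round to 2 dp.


Excess air = actual - stoichiometric = 23.6 - 11.3 = 12.30 kg/kg fuel
Excess air % = (excess / stoich) * 100 = (12.30 / 11.3) * 100 = 108.85%


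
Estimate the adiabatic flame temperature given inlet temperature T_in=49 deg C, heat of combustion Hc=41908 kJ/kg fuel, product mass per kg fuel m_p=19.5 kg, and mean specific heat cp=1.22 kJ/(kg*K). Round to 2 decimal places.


T_ad = T_in + Hc / (m_p * cp)
Denominator = 19.5 * 1.22 = 23.7900
Temperature rise = 41908 / 23.7900 = 1761.58 K
T_ad = 49 + 1761.58 = 1810.58 deg C


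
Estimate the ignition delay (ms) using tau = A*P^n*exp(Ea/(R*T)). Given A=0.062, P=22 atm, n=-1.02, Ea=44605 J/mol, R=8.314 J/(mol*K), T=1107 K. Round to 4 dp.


tau = A * P^n * exp(Ea/(R*T))
P^n = 22^(-1.02) = 0.04272960
Ea/(R*T) = 44605/(8.314*1107) = 4.846474
exp(Ea/(R*T)) = 127.290792
tau = 0.062 * 0.04272960 * 127.290792 = 0.3372 ms


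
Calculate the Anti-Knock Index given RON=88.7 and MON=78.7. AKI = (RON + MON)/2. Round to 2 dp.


AKI = (RON + MON) / 2
AKI = (88.7 + 78.7) / 2
AKI = 167.4 / 2 = 83.70


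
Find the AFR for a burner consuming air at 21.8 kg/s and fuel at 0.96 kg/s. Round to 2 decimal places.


AFR = m_air / m_fuel
AFR = 21.8 / 0.96 = 22.71


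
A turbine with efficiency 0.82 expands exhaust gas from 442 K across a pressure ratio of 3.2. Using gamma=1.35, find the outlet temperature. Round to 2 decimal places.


T_out = T_in * (1 - eta * (1 - PR^(-(gamma-1)/gamma)))
Exponent = -(1.35-1)/1.35 = -0.25925926
PR^exp = 3.2^(-0.25925926) = 0.73966521
Factor = 1 - 0.82*(1 - 0.73966521) = 0.78652547
T_out = 442 * 0.78652547 = 347.64 K


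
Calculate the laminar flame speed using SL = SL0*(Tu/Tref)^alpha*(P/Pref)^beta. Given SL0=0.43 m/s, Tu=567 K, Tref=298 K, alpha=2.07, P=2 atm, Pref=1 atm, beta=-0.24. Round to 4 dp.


SL = SL0 * (Tu/Tref)^alpha * (P/Pref)^beta
T ratio = 567/298 = 1.90268456
(T ratio)^alpha = 1.90268456^2.07 = 3.786947
(P/Pref)^beta = 2^(-0.24) = 0.846745
SL = 0.43 * 3.786947 * 0.846745 = 1.3788 m/s


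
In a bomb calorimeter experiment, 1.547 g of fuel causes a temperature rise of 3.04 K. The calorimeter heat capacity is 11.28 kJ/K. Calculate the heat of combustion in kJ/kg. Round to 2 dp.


Hc = C_cal * delta_T / m_fuel
Q_released = 11.28 * 3.04 = 34.2912 kJ
m_fuel = 1.547 g = 1.547/1000 kg = 0.001547 kg
Hc = 34.2912 / 0.001547 = 22166.26 kJ/kg


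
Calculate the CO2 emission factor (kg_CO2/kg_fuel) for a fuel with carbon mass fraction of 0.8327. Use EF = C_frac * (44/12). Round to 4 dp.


EF = C_frac * (M_CO2 / M_C)
EF = 0.8327 * (44/12)
EF = 0.8327 * 3.666667 = 3.0532 kg_CO2/kg_fuel


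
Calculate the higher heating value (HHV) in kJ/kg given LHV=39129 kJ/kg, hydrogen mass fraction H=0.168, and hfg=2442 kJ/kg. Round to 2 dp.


HHV = LHV + hfg * 9 * H
Water addition = 2442 * 9 * 0.168 = 3692.304 kJ/kg
HHV = 39129 + 3692.304 = 42821.30 kJ/kg


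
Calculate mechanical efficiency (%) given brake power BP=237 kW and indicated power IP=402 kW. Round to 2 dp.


eta_mech = (BP / IP) * 100
Ratio = 237 / 402 = 0.5896
eta_mech = 0.5896 * 100 = 58.96%


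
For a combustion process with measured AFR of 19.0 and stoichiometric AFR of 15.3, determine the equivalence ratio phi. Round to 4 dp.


phi = AFR_stoich / AFR_actual
phi = 15.3 / 19.0 = 0.8053


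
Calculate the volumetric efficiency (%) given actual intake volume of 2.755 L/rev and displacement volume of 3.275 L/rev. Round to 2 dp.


eta_v = (V_actual / V_disp) * 100
Ratio = 2.755 / 3.275 = 0.8412
eta_v = 0.8412 * 100 = 84.12%


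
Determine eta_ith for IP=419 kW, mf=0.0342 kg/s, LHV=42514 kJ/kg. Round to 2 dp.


eta_ith = (IP / (mf * LHV)) * 100
Denominator = 0.0342 * 42514 = 1453.9788 kW
eta_ith = (419 / 1453.9788) * 100 = 28.82%


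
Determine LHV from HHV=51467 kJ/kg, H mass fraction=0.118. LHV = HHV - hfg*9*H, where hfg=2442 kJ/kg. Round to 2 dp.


LHV = HHV - hfg * 9 * H
Water correction = 2442 * 9 * 0.118 = 2593.404 kJ/kg
LHV = 51467 - 2593.404 = 48873.60 kJ/kg


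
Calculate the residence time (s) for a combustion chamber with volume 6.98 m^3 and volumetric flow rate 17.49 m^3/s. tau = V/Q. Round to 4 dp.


tau = V / Q_flow
tau = 6.98 / 17.49 = 0.3991 s


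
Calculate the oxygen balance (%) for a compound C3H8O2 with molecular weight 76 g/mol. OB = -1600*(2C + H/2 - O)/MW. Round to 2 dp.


OB = -1600 * (2C + H/2 - O) / MW
Inner = 2*3 + 8/2 - 2 = 8.00
OB = -1600 * 8.00 / 76 = -168.42%


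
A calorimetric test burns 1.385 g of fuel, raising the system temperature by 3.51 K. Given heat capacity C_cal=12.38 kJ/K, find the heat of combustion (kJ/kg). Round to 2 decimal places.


Hc = C_cal * delta_T / m_fuel
Q_released = 12.38 * 3.51 = 43.4538 kJ
m_fuel = 1.385 g = 1.385/1000 kg = 0.001385 kg
Hc = 43.4538 / 0.001385 = 31374.58 kJ/kg


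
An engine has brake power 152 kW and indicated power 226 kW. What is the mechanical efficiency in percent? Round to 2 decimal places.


eta_mech = (BP / IP) * 100
Ratio = 152 / 226 = 0.6726
eta_mech = 0.6726 * 100 = 67.26%


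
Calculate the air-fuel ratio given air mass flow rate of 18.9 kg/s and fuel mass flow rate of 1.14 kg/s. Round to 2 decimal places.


AFR = m_air / m_fuel
AFR = 18.9 / 1.14 = 16.58


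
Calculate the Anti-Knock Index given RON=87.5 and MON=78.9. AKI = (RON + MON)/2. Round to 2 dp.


AKI = (RON + MON) / 2
AKI = (87.5 + 78.9) / 2
AKI = 166.4 / 2 = 83.20


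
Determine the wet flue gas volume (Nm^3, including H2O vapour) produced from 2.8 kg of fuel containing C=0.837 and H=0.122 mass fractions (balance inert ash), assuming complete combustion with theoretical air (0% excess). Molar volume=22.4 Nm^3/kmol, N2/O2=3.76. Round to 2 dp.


Per kg fuel: CO2 = (C/12 kmol)*22.4 = (0.837/12)*22.4 = 1.56240 Nm^3
Per kg fuel: H2O = (H/2 kmol)*22.4 = (0.122/2)*22.4 = 1.36640 Nm^3
O2 needed per kg fuel = C/12 + H/4 = 0.837/12 + 0.122/4 = 0.10025000 kmol
Per kg fuel: N2 = O2*3.76*22.4 = 0.10025000*3.76*22.4 = 8.44346 Nm^3
Total per kg = 1.56240 + 1.36640 + 8.44346 = 11.37226 Nm^3
Total = 11.37226 * 2.8 = 31.84 Nm^3


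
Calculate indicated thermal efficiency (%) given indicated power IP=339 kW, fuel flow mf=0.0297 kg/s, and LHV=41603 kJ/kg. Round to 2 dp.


eta_ith = (IP / (mf * LHV)) * 100
Denominator = 0.0297 * 41603 = 1235.6091 kW
eta_ith = (339 / 1235.6091) * 100 = 27.44%


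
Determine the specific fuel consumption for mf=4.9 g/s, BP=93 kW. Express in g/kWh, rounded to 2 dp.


SFC = (mf / BP) * 3600
Rate = 4.9 / 93 = 0.052688 g/(s*kW)
SFC = 0.052688 * 3600 = 189.68 g/kWh


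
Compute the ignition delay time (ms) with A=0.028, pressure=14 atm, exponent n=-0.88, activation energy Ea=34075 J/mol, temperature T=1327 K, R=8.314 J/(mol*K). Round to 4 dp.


tau = A * P^n * exp(Ea/(R*T))
P^n = 14^(-0.88) = 0.09804091
Ea/(R*T) = 34075/(8.314*1327) = 3.088552
exp(Ea/(R*T)) = 21.945279
tau = 0.028 * 0.09804091 * 21.945279 = 0.0602 ms


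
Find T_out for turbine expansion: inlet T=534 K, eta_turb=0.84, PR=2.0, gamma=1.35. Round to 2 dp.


T_out = T_in * (1 - eta * (1 - PR^(-(gamma-1)/gamma)))
Exponent = -(1.35-1)/1.35 = -0.25925926
PR^exp = 2.0^(-0.25925926) = 0.83551680
Factor = 1 - 0.84*(1 - 0.83551680) = 0.86183411
T_out = 534 * 0.86183411 = 460.22 K


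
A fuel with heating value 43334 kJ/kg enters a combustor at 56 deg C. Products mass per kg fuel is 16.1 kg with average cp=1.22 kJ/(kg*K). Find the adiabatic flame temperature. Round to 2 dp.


T_ad = T_in + Hc / (m_p * cp)
Denominator = 16.1 * 1.22 = 19.6420
Temperature rise = 43334 / 19.6420 = 2206.19 K
T_ad = 56 + 2206.19 = 2262.19 deg C


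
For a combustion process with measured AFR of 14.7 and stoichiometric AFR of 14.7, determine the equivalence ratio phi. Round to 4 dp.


phi = AFR_stoich / AFR_actual
phi = 14.7 / 14.7 = 1.0000


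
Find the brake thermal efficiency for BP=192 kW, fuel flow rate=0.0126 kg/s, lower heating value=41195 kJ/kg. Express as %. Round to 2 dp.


eta_BTE = (BP / (mf * LHV)) * 100
Denominator = 0.0126 * 41195 = 519.0570 kW
eta_BTE = (192 / 519.0570) * 100 = 36.99%


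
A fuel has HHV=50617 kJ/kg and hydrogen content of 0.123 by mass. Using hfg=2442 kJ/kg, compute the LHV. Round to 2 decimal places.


LHV = HHV - hfg * 9 * H
Water correction = 2442 * 9 * 0.123 = 2703.294 kJ/kg
LHV = 50617 - 2703.294 = 47913.71 kJ/kg


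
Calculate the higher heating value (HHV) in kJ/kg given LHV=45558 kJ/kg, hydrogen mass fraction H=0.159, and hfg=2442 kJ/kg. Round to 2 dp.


HHV = LHV + hfg * 9 * H
Water addition = 2442 * 9 * 0.159 = 3494.502 kJ/kg
HHV = 45558 + 3494.502 = 49052.50 kJ/kg


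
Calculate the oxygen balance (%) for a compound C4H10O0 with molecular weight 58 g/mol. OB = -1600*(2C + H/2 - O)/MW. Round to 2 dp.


OB = -1600 * (2C + H/2 - O) / MW
Inner = 2*4 + 10/2 - 0 = 13.00
OB = -1600 * 13.00 / 58 = -358.62%


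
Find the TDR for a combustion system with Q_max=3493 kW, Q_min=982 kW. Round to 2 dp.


TDR = Q_max / Q_min
TDR = 3493 / 982 = 3.56


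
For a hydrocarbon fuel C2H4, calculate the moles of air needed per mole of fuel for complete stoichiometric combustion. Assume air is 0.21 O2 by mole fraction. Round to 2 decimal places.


Balanced combustion: C2H4 + 3 O2 -> 2 CO2 + 2 H2O
O2 needed = C + H/4 = 2 + 4/4 = 3.00 moles
Air moles = O2 / 0.21 = 3.00 / 0.21 = 14.29 moles air


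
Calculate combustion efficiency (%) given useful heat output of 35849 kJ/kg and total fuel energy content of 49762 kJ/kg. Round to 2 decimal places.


Efficiency = (Q_useful / Q_fuel) * 100
Efficiency = (35849 / 49762) * 100
Efficiency = 0.7204 * 100 = 72.04%


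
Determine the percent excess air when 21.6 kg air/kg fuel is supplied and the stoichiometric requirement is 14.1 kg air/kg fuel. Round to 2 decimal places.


Excess air = actual - stoichiometric = 21.6 - 14.1 = 7.50 kg/kg fuel
Excess air % = (excess / stoich) * 100 = (7.50 / 14.1) * 100 = 53.19%


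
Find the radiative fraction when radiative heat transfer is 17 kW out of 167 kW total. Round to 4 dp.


f_rad = Q_rad / Q_total
f_rad = 17 / 167 = 0.1018


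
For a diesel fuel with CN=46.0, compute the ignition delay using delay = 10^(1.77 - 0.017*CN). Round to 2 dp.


delay = 10^(1.77 - 0.017*CN)
Exponent = 1.77 - 0.017*46.0 = 0.9880
delay = 10^0.9880 = 9.73 ms


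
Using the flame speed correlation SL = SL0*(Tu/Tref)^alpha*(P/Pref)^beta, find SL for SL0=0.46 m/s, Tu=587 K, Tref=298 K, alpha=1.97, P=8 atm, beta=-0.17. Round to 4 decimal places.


SL = SL0 * (Tu/Tref)^alpha * (P/Pref)^beta
T ratio = 587/298 = 1.96979866
(T ratio)^alpha = 1.96979866^1.97 = 3.801990
(P/Pref)^beta = 8^(-0.17) = 0.702222
SL = 0.46 * 3.801990 * 0.702222 = 1.2281 m/s


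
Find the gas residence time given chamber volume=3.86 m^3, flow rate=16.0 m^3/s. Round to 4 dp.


tau = V / Q_flow
tau = 3.86 / 16.0 = 0.2413 s


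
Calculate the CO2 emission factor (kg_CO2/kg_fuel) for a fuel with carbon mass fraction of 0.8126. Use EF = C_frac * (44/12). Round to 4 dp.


EF = C_frac * (M_CO2 / M_C)
EF = 0.8126 * (44/12)
EF = 0.8126 * 3.666667 = 2.9795 kg_CO2/kg_fuel


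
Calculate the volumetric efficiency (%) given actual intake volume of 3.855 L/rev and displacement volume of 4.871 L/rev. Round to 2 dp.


eta_v = (V_actual / V_disp) * 100
Ratio = 3.855 / 4.871 = 0.7914
eta_v = 0.7914 * 100 = 79.14%


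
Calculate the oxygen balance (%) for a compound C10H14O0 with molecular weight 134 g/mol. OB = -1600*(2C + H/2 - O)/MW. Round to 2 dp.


OB = -1600 * (2C + H/2 - O) / MW
Inner = 2*10 + 14/2 - 0 = 27.00
OB = -1600 * 27.00 / 134 = -322.39%


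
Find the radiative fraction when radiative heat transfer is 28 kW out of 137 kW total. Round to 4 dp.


f_rad = Q_rad / Q_total
f_rad = 28 / 137 = 0.2044


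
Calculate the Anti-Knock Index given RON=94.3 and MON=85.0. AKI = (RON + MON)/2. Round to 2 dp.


AKI = (RON + MON) / 2
AKI = (94.3 + 85.0) / 2
AKI = 179.3 / 2 = 89.65


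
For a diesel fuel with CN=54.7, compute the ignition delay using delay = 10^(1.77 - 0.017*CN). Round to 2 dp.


delay = 10^(1.77 - 0.017*CN)
Exponent = 1.77 - 0.017*54.7 = 0.8401
delay = 10^0.8401 = 6.92 ms


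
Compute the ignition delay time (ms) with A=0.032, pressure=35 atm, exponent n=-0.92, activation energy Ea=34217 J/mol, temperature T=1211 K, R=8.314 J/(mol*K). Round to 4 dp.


tau = A * P^n * exp(Ea/(R*T))
P^n = 35^(-0.92) = 0.03797147
Ea/(R*T) = 34217/(8.314*1211) = 3.398504
exp(Ea/(R*T)) = 29.919303
tau = 0.032 * 0.03797147 * 29.919303 = 0.0364 ms


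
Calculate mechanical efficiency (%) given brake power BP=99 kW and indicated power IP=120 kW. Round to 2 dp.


eta_mech = (BP / IP) * 100
Ratio = 99 / 120 = 0.8250
eta_mech = 0.8250 * 100 = 82.50%


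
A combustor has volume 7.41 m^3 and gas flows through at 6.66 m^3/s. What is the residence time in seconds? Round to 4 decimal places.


tau = V / Q_flow
tau = 7.41 / 6.66 = 1.1126 s


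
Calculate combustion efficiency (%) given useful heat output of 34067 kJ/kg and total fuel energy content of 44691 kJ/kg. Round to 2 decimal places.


Efficiency = (Q_useful / Q_fuel) * 100
Efficiency = (34067 / 44691) * 100
Efficiency = 0.7623 * 100 = 76.23%
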